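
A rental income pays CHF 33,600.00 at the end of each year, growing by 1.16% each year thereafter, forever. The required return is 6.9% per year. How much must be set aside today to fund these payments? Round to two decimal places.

Periodic rate r = 0.069 per year.
Growing perpetuity (Gordon): PV = PMT₁ / (r − g) = 33,600 / (r − 0.0116) = CHF 585,365.85.

CHF 585,365.85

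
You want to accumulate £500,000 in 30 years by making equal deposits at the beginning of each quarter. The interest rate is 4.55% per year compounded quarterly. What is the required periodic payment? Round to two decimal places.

£1,948.78

Level annuity due; solve FV = PMT × [((1+r)^n − 1)/r] × (1+r) for PMT.
Periodic rate r = 0.0455/4 per quarter; n is counted in quarters.
With n = 120: PMT = 500,000 / ([((1+r)^n − 1)/r] × (1+r)) = £1,948.78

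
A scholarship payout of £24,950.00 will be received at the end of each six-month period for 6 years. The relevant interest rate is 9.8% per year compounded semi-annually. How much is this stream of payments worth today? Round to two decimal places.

This is an ordinary annuity: 12 payments of £24,950.00 at the end of each six-month period.
Periodic rate r = 0.098/2 per half-year; n is counted in half-years.
PV = PMT × [(1 − (1+r)^−n)/r] = 24,950 × [1 − (1+r)^−12] / r = £222,390.63

£222,390.63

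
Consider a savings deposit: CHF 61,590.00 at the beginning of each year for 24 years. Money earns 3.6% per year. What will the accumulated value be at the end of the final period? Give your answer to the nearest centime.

CHF 2,369,495.54

This is an annuity due: 24 deposits of CHF 61,590.00 at the beginning of each year.
Periodic rate r = 0.036 per year.
FV = PMT × [((1+r)^n − 1)/r] × (1+r) = 61,590 × [(1+r)^24 − 1] / r × (1+r) = CHF 2,369,495.54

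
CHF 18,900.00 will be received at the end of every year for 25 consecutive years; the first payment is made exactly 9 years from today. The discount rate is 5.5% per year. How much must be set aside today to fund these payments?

Ordinary annuity of 25 payments, first payment at period 9.
Periodic rate r = 0.055 per year.
The ordinary-annuity PV formula values the stream one period before the first payment (period 8); discount that back 8 periods:
PV₀ = 18,900 × [1 − (1+r)^−25] / r × (1+r)^−8 = CHF 165,195.51

CHF 165,195.51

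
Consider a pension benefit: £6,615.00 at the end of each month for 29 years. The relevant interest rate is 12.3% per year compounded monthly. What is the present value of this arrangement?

This is an ordinary annuity: 348 payments of £6,615.00 at the end of each month.
Periodic rate r = 0.123/12 per month; n is counted in months.
PV = PMT × [(1 − (1+r)^−n)/r] = 6,615 × [1 − (1+r)^−348] / r = £626,806.49

£626,806.49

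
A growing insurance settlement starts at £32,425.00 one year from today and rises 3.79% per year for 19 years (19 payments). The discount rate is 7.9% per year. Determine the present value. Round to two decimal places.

Periodic rate r = 0.079 per year.
Growing ordinary annuity: PV = PMT₁ × [1 − ((1+g)/(1+r))^n] / (r − g) = 32,425 × [1 − ((1+0.0379)/(1+r))^19] / (r − 0.0379) = £411,717.49.

£411,717.49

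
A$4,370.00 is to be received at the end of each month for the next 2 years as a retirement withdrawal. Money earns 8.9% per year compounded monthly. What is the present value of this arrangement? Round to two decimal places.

A$95,751.70

This is an ordinary annuity: 24 payments of A$4,370.00 at the end of each month.
Periodic rate r = 0.089/12 per month; n is counted in months.
PV = PMT × [(1 − (1+r)^−n)/r] = 4,370 × [1 − (1+r)^−24] / r = A$95,751.70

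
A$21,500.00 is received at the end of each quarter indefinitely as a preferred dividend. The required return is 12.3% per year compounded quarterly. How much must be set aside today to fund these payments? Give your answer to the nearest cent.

A$699,186.99

Periodic rate r = 0.123/4 per quarter.
Level perpetuity: PV = PMT / r = 21,500 / (0.123/4) = A$699,186.99.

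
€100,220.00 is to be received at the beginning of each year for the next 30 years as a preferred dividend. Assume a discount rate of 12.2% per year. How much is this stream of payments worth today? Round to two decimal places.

€892,534.46

This is an annuity due: 30 payments of €100,220.00 at the beginning of each year.
Periodic rate r = 0.122 per year.
PV = PMT × [(1 − (1+r)^−n)/r] × (1+r) = 100,220 × [1 − (1+r)^−30] / r × (1+r) = €892,534.46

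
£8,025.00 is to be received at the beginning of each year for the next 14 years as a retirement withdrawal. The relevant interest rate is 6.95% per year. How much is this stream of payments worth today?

£75,285.64

This is an annuity due: 14 payments of £8,025.00 at the beginning of each year.
Periodic rate r = 0.0695 per year.
PV = PMT × [(1 − (1+r)^−n)/r] × (1+r) = 8,025 × [1 − (1+r)^−14] / r × (1+r) = £75,285.64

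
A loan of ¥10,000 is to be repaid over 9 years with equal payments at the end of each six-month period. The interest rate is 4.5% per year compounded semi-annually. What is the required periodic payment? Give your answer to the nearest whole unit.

¥682

Level ordinary annuity; solve PV = PMT × [(1 − (1+r)^−n)/r] for PMT.
Periodic rate r = 0.045/2 per half-year; n is counted in half-years.
With n = 18: PMT = 10,000 / ([(1 − (1+r)^−n)/r]) = ¥682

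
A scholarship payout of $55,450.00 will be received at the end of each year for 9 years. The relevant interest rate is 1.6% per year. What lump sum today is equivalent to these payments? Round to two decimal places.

$461,360.29

This is an ordinary annuity: 9 payments of $55,450.00 at the end of each year.
Periodic rate r = 0.016 per year.
PV = PMT × [(1 − (1+r)^−n)/r] = 55,450 × [1 − (1+r)^−9] / r = $461,360.29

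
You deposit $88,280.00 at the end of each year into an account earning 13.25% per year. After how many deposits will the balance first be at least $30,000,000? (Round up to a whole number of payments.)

31 payments

Periodic rate r = 0.1325 per year.
Ordinary annuity FV: 30,000,000 = 88,280 × [((1+r)^n − 1)/r].
(1+r)^n = 1 + 30,000,000 × r / 88,280, so n = ln(1 + 30,000,000·r/88,280) / ln(1+r) = 30.77.
Round up to a whole number of payments: n = 31.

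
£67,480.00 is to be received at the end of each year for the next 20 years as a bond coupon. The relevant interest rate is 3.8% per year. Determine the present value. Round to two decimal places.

£933,532.90

This is an ordinary annuity: 20 payments of £67,480.00 at the end of each year.
Periodic rate r = 0.038 per year.
PV = PMT × [(1 − (1+r)^−n)/r] = 67,480 × [1 − (1+r)^−20] / r = £933,532.90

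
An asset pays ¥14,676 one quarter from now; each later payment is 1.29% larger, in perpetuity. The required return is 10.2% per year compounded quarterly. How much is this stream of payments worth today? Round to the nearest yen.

¥1,164,762

Periodic rate r = 0.102/4 per quarter.
Growing perpetuity (Gordon): PV = PMT₁ / (r − g) = 14,676 / (r − 0.0129) = ¥1,164,762.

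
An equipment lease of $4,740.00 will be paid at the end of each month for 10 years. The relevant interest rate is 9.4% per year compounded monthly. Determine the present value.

$367,867.68

This is an ordinary annuity: 120 payments of $4,740.00 at the end of each month.
Periodic rate r = 0.094/12 per month; n is counted in months.
PV = PMT × [(1 − (1+r)^−n)/r] = 4,740 × [1 − (1+r)^−120] / r = $367,867.68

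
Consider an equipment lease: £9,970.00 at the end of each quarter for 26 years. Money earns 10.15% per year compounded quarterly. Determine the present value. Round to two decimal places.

£363,900.54

This is an ordinary annuity: 104 payments of £9,970.00 at the end of each quarter.
Periodic rate r = 0.1015/4 per quarter; n is counted in quarters.
PV = PMT × [(1 − (1+r)^−n)/r] = 9,970 × [1 − (1+r)^−104] / r = £363,900.54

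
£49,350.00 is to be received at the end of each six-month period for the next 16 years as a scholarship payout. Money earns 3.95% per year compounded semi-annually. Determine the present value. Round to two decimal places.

This is an ordinary annuity: 32 payments of £49,350.00 at the end of each six-month period.
Periodic rate r = 0.0395/2 per half-year; n is counted in half-years.
PV = PMT × [(1 − (1+r)^−n)/r] = 49,350 × [1 − (1+r)^−32] / r = £1,162,381.13

£1,162,381.13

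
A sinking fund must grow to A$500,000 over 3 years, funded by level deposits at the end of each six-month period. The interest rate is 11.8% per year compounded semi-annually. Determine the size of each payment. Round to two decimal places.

A$71,862.06

Level ordinary annuity; solve FV = PMT × [((1+r)^n − 1)/r] for PMT.
Periodic rate r = 0.118/2 per half-year; n is counted in half-years.
With n = 6: PMT = 500,000 / ([((1+r)^n − 1)/r]) = A$71,862.06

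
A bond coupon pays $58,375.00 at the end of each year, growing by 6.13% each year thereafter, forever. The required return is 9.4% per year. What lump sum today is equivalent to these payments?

$1,785,168.20

Periodic rate r = 0.094 per year.
Growing perpetuity (Gordon): PV = PMT₁ / (r − g) = 58,375 / (r − 0.0613) = $1,785,168.20.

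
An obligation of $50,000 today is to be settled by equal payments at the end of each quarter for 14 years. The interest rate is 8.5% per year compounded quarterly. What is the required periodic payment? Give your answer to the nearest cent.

Level ordinary annuity; solve PV = PMT × [(1 − (1+r)^−n)/r] for PMT.
Periodic rate r = 0.085/4 per quarter; n is counted in quarters.
With n = 56: PMT = 50,000 / ([(1 − (1+r)^−n)/r]) = $1,535.49

$1,535.49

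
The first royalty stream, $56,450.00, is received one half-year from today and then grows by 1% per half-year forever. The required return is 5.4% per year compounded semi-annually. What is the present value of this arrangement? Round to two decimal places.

Periodic rate r = 0.054/2 per half-year.
Growing perpetuity (Gordon): PV = PMT₁ / (r − g) = 56,450 / (r − 0.01) = $3,320,588.24.

$3,320,588.24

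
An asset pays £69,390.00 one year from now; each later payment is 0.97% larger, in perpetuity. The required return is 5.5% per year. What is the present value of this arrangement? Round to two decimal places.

£1,531,788.08

Periodic rate r = 0.055 per year.
Growing perpetuity (Gordon): PV = PMT₁ / (r − g) = 69,390 / (r − 0.0097) = £1,531,788.08.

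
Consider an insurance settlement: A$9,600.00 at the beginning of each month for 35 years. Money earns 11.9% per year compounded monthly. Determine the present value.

A$962,169.63

This is an annuity due: 420 payments of A$9,600.00 at the beginning of each month.
Periodic rate r = 0.119/12 per month; n is counted in months.
PV = PMT × [(1 − (1+r)^−n)/r] × (1+r) = 9,600 × [1 − (1+r)^−420] / r × (1+r) = A$962,169.63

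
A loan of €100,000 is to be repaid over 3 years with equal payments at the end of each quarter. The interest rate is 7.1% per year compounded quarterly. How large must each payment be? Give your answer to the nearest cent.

Level ordinary annuity; solve PV = PMT × [(1 − (1+r)^−n)/r] for PMT.
Periodic rate r = 0.071/4 per quarter; n is counted in quarters.
With n = 12: PMT = 100,000 / ([(1 − (1+r)^−n)/r]) = €9,325.78

€9,325.78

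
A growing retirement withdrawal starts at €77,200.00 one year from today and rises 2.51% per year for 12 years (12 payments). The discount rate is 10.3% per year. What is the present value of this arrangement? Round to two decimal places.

Periodic rate r = 0.103 per year.
Growing ordinary annuity: PV = PMT₁ × [1 − ((1+g)/(1+r))^n] / (r − g) = 77,200 × [1 − ((1+0.0251)/(1+r))^12] / (r − 0.0251) = €579,515.39.

€579,515.39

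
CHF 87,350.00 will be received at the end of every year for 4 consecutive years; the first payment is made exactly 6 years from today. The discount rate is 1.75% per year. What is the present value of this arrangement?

Ordinary annuity of 4 payments, first payment at period 6.
Periodic rate r = 0.0175 per year.
The ordinary-annuity PV formula values the stream one period before the first payment (period 5); discount that back 5 periods:
PV₀ = 87,350 × [1 − (1+r)^−4] / r × (1+r)^−5 = CHF 306,829.04

CHF 306,829.04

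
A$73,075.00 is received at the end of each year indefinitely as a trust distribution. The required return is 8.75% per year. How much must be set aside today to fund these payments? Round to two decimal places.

Periodic rate r = 0.0875 per year.
Level perpetuity: PV = PMT / r = 73,075 / (0.0875) = A$835,142.86.

A$835,142.86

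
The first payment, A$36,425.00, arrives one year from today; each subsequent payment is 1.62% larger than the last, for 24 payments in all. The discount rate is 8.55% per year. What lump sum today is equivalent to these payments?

Periodic rate r = 0.0855 per year.
Growing ordinary annuity: PV = PMT₁ × [1 − ((1+g)/(1+r))^n] / (r − g) = 36,425 × [1 − ((1+0.0162)/(1+r))^24] / (r − 0.0162) = A$417,705.92.

A$417,705.92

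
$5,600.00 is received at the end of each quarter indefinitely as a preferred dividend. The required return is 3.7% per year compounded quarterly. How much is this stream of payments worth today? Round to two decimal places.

$605,405.41

Periodic rate r = 0.037/4 per quarter.
Level perpetuity: PV = PMT / r = 5,600 / (0.037/4) = $605,405.41.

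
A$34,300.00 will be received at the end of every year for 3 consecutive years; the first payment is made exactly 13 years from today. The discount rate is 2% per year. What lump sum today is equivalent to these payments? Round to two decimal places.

Ordinary annuity of 3 payments, first payment at period 13.
Periodic rate r = 0.02 per year.
The ordinary-annuity PV formula values the stream one period before the first payment (period 12); discount that back 12 periods:
PV₀ = 34,300 × [1 − (1+r)^−3] / r × (1+r)^−12 = A$77,995.53

A$77,995.53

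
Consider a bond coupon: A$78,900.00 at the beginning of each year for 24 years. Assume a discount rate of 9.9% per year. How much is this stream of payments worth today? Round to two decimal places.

This is an annuity due: 24 payments of A$78,900.00 at the beginning of each year.
Periodic rate r = 0.099 per year.
PV = PMT × [(1 − (1+r)^−n)/r] × (1+r) = 78,900 × [1 − (1+r)^−24] / r × (1+r) = A$784,984.14

A$784,984.14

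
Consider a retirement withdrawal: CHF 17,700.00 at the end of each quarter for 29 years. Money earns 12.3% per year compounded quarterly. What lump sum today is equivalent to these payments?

CHF 558,456.75

This is an ordinary annuity: 116 payments of CHF 17,700.00 at the end of each quarter.
Periodic rate r = 0.123/4 per quarter; n is counted in quarters.
PV = PMT × [(1 − (1+r)^−n)/r] = 17,700 × [1 − (1+r)^−116] / r = CHF 558,456.75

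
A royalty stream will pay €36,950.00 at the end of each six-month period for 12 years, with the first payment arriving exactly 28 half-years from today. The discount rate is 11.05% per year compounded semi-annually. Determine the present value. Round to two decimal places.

Ordinary annuity of 24 payments, first payment at period 28.
Periodic rate r = 0.1105/2 per half-year; n is counted in half-years.
The ordinary-annuity PV formula values the stream one period before the first payment (period 27); discount that back 27 periods:
PV₀ = 36,950 × [1 − (1+r)^−24] / r × (1+r)^−27 = €113,493.98

€113,493.98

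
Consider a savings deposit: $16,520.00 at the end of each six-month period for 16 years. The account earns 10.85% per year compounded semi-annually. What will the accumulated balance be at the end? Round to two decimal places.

$1,346,707.18

This is an ordinary annuity: 32 deposits of $16,520.00 at the end of each six-month period.
Periodic rate r = 0.1085/2 per half-year; n is counted in half-years.
FV = PMT × [((1+r)^n − 1)/r] = 16,520 × [(1+r)^32 − 1] / r = $1,346,707.18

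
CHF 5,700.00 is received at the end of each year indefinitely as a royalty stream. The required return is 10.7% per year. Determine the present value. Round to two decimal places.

Periodic rate r = 0.107 per year.
Level perpetuity: PV = PMT / r = 5,700 / (0.107) = CHF 53,271.03.

CHF 53,271.03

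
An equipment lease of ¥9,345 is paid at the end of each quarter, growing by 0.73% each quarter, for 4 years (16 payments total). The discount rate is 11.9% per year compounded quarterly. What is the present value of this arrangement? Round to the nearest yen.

¥123,711

Periodic rate r = 0.119/4 per quarter; n is counted in quarters.
Growing ordinary annuity: PV = PMT₁ × [1 − ((1+g)/(1+r))^n] / (r − g) = 9,345 × [1 − ((1+0.0073)/(1+r))^16] / (r − 0.0073) = ¥123,711.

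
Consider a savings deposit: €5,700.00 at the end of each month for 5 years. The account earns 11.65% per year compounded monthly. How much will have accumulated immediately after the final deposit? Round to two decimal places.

€461,178.01

This is an ordinary annuity: 60 deposits of €5,700.00 at the end of each month.
Periodic rate r = 0.1165/12 per month; n is counted in months.
FV = PMT × [((1+r)^n − 1)/r] = 5,700 × [(1+r)^60 − 1] / r = €461,178.01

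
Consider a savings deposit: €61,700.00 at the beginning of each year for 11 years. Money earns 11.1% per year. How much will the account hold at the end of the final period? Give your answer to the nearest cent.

€1,348,205.95

This is an annuity due: 11 deposits of €61,700.00 at the beginning of each year.
Periodic rate r = 0.111 per year.
FV = PMT × [((1+r)^n − 1)/r] × (1+r) = 61,700 × [(1+r)^11 − 1] / r × (1+r) = €1,348,205.95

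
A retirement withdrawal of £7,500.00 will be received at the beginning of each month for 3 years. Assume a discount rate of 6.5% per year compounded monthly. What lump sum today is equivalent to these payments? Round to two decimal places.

This is an annuity due: 36 payments of £7,500.00 at the beginning of each month.
Periodic rate r = 0.065/12 per month; n is counted in months.
PV = PMT × [(1 − (1+r)^−n)/r] × (1+r) = 7,500 × [1 − (1+r)^−36] / r × (1+r) = £246,031.66

£246,031.66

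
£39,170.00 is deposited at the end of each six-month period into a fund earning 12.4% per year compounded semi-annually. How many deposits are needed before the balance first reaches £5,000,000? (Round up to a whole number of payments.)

37 payments

Periodic rate r = 0.124/2 per half-year; n is counted in half-years.
Ordinary annuity FV: 5,000,000 = 39,170 × [((1+r)^n − 1)/r].
(1+r)^n = 1 + 5,000,000 × r / 39,170, so n = ln(1 + 5,000,000·r/39,170) / ln(1+r) = 36.37.
Round up to a whole number of payments: n = 37.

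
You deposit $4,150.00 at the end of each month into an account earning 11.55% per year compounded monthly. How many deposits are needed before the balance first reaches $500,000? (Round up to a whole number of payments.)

81 payments

Periodic rate r = 0.1155/12 per month; n is counted in months.
Ordinary annuity FV: 500,000 = 4,150 × [((1+r)^n − 1)/r].
(1+r)^n = 1 + 500,000 × r / 4,150, so n = ln(1 + 500,000·r/4,150) / ln(1+r) = 80.38.
Round up to a whole number of payments: n = 81.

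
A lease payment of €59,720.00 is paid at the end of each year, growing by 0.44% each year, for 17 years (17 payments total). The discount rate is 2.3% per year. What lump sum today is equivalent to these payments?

€860,389.10

Periodic rate r = 0.023 per year.
Growing ordinary annuity: PV = PMT₁ × [1 − ((1+g)/(1+r))^n] / (r − g) = 59,720 × [1 − ((1+0.0044)/(1+r))^17] / (r − 0.0044) = €860,389.10.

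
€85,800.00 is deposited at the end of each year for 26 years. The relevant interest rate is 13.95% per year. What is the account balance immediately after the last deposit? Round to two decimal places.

This is an ordinary annuity: 26 deposits of €85,800.00 at the end of each year.
Periodic rate r = 0.1395 per year.
FV = PMT × [((1+r)^n − 1)/r] = 85,800 × [(1+r)^26 − 1] / r = €17,728,591.69

€17,728,591.69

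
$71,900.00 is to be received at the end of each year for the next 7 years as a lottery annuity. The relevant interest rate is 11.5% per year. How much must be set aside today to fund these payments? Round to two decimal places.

$333,402.82

This is an ordinary annuity: 7 payments of $71,900.00 at the end of each year.
Periodic rate r = 0.115 per year.
PV = PMT × [(1 − (1+r)^−n)/r] = 71,900 × [1 − (1+r)^−7] / r = $333,402.82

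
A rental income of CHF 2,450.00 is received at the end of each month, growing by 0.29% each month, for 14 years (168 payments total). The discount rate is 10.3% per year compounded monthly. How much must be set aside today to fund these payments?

CHF 264,258.65

Periodic rate r = 0.103/12 per month; n is counted in months.
Growing ordinary annuity: PV = PMT₁ × [1 − ((1+g)/(1+r))^n] / (r − g) = 2,450 × [1 − ((1+0.0029)/(1+r))^168] / (r − 0.0029) = CHF 264,258.65.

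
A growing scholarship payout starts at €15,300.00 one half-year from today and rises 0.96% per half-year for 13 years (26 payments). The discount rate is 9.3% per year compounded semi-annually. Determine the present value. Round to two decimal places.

Periodic rate r = 0.093/2 per half-year; n is counted in half-years.
Growing ordinary annuity: PV = PMT₁ × [1 − ((1+g)/(1+r))^n] / (r − g) = 15,300 × [1 − ((1+0.0096)/(1+r))^26] / (r − 0.0096) = €251,581.48.

€251,581.48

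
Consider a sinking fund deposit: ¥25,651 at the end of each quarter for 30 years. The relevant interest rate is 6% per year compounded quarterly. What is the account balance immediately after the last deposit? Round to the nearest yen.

This is an ordinary annuity: 120 deposits of ¥25,651 at the end of each quarter.
Periodic rate r = 0.06/4 per quarter; n is counted in quarters.
FV = PMT × [((1+r)^n − 1)/r] = 25,651 × [(1+r)^120 − 1] / r = ¥8,497,873

¥8,497,873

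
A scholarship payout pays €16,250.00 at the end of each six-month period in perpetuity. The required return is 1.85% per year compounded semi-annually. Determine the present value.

€1,756,756.76

Periodic rate r = 0.0185/2 per half-year.
Level perpetuity: PV = PMT / r = 16,250 / (0.0185/2) = €1,756,756.76.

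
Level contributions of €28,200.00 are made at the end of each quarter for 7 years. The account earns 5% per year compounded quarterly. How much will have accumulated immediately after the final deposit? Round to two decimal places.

€938,478.64

This is an ordinary annuity: 28 deposits of €28,200.00 at the end of each quarter.
Periodic rate r = 0.05/4 per quarter; n is counted in quarters.
FV = PMT × [((1+r)^n − 1)/r] = 28,200 × [(1+r)^28 − 1] / r = €938,478.64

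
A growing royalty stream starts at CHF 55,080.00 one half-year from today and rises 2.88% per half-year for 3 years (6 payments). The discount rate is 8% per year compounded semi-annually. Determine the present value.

CHF 309,335.76

Periodic rate r = 0.08/2 per half-year; n is counted in half-years.
Growing ordinary annuity: PV = PMT₁ × [1 − ((1+g)/(1+r))^n] / (r − g) = 55,080 × [1 − ((1+0.0288)/(1+r))^6] / (r − 0.0288) = CHF 309,335.76.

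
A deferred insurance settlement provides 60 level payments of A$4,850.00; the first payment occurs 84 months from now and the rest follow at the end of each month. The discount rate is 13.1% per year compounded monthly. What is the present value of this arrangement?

A$86,367.52

Ordinary annuity of 60 payments, first payment at period 84.
Periodic rate r = 0.131/12 per month; n is counted in months.
The ordinary-annuity PV formula values the stream one period before the first payment (period 83); discount that back 83 periods:
PV₀ = 4,850 × [1 − (1+r)^−60] / r × (1+r)^−83 = A$86,367.52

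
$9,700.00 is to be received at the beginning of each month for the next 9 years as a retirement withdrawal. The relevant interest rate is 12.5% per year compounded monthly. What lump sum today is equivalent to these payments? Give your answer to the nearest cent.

This is an annuity due: 108 payments of $9,700.00 at the beginning of each month.
Periodic rate r = 0.125/12 per month; n is counted in months.
PV = PMT × [(1 − (1+r)^−n)/r] × (1+r) = 9,700 × [1 − (1+r)^−108] / r × (1+r) = $633,651.81

$633,651.81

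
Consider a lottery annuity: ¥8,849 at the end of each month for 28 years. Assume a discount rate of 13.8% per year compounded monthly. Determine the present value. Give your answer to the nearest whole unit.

This is an ordinary annuity: 336 payments of ¥8,849 at the end of each month.
Periodic rate r = 0.138/12 per month; n is counted in months.
PV = PMT × [(1 − (1+r)^−n)/r] = 8,849 × [1 − (1+r)^−336] / r = ¥752,972

¥752,972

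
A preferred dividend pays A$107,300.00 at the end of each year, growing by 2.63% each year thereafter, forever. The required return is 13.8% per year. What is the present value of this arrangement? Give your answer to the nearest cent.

A$960,608.77

Periodic rate r = 0.138 per year.
Growing perpetuity (Gordon): PV = PMT₁ / (r − g) = 107,300 / (r − 0.0263) = A$960,608.77.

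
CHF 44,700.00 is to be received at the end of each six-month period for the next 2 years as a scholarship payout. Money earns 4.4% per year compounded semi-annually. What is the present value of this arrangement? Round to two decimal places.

This is an ordinary annuity: 4 payments of CHF 44,700.00 at the end of each six-month period.
Periodic rate r = 0.044/2 per half-year; n is counted in half-years.
PV = PMT × [(1 − (1+r)^−n)/r] = 44,700 × [1 − (1+r)^−4] / r = CHF 169,382.60

CHF 169,382.60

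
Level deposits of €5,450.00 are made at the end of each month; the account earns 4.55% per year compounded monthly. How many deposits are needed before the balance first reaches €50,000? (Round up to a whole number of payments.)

Periodic rate r = 0.0455/12 per month; n is counted in months.
Ordinary annuity FV: 50,000 = 5,450 × [((1+r)^n − 1)/r].
(1+r)^n = 1 + 50,000 × r / 5,450, so n = ln(1 + 50,000·r/5,450) / ln(1+r) = 9.04.
Round up to a whole number of payments: n = 10.

10 payments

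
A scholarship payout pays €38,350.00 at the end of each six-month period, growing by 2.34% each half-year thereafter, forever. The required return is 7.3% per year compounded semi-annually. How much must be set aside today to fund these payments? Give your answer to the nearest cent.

€2,927,480.92

Periodic rate r = 0.073/2 per half-year.
Growing perpetuity (Gordon): PV = PMT₁ / (r − g) = 38,350 / (r − 0.0234) = €2,927,480.92.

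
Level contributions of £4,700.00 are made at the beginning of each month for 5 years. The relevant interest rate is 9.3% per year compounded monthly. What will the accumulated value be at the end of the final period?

This is an annuity due: 60 deposits of £4,700.00 at the beginning of each month.
Periodic rate r = 0.093/12 per month; n is counted in months.
FV = PMT × [((1+r)^n − 1)/r] × (1+r) = 4,700 × [(1+r)^60 − 1] / r × (1+r) = £360,067.84

£360,067.84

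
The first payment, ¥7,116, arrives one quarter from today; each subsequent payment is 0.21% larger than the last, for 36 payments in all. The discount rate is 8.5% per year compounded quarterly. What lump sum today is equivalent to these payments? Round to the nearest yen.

¥183,613

Periodic rate r = 0.085/4 per quarter; n is counted in quarters.
Growing ordinary annuity: PV = PMT₁ × [1 − ((1+g)/(1+r))^n] / (r − g) = 7,116 × [1 − ((1+0.0021)/(1+r))^36] / (r − 0.0021) = ¥183,613.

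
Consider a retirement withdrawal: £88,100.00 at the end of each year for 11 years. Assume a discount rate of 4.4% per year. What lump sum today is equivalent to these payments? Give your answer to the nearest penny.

This is an ordinary annuity: 11 payments of £88,100.00 at the end of each year.
Periodic rate r = 0.044 per year.
PV = PMT × [(1 − (1+r)^−n)/r] = 88,100 × [1 − (1+r)^−11] / r = £755,412.57

£755,412.57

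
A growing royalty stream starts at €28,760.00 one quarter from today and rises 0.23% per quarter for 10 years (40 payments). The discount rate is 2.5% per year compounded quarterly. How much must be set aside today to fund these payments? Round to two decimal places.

€1,059,940.12

Periodic rate r = 0.025/4 per quarter; n is counted in quarters.
Growing ordinary annuity: PV = PMT₁ × [1 − ((1+g)/(1+r))^n] / (r − g) = 28,760 × [1 − ((1+0.0023)/(1+r))^40] / (r − 0.0023) = €1,059,940.12.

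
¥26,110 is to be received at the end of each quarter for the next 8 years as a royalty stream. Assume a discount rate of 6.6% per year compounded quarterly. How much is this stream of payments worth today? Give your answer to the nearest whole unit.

This is an ordinary annuity: 32 payments of ¥26,110 at the end of each quarter.
Periodic rate r = 0.066/4 per quarter; n is counted in quarters.
PV = PMT × [(1 − (1+r)^−n)/r] = 26,110 × [1 − (1+r)^−32] / r = ¥645,107

¥645,107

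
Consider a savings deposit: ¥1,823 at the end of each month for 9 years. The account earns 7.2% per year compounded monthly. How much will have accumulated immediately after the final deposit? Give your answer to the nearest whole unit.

This is an ordinary annuity: 108 deposits of ¥1,823 at the end of each month.
Periodic rate r = 0.072/12 per month; n is counted in months.
FV = PMT × [((1+r)^n − 1)/r] = 1,823 × [(1+r)^108 − 1] / r = ¥275,885

¥275,885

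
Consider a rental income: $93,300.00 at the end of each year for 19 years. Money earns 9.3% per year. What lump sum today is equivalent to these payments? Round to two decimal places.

This is an ordinary annuity: 19 payments of $93,300.00 at the end of each year.
Periodic rate r = 0.093 per year.
PV = PMT × [(1 − (1+r)^−n)/r] = 93,300 × [1 − (1+r)^−19] / r = $818,036.62

$818,036.62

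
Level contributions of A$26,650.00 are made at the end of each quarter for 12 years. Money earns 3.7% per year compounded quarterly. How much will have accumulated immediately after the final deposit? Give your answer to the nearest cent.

This is an ordinary annuity: 48 deposits of A$26,650.00 at the end of each quarter.
Periodic rate r = 0.037/4 per quarter; n is counted in quarters.
FV = PMT × [((1+r)^n − 1)/r] = 26,650 × [(1+r)^48 − 1] / r = A$1,601,166.78

A$1,601,166.78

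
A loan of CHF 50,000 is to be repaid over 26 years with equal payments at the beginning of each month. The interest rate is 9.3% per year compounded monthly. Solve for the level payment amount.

Level annuity due; solve PV = PMT × [(1 − (1+r)^−n)/r] × (1+r) for PMT.
Periodic rate r = 0.093/12 per month; n is counted in months.
With n = 312: PMT = 50,000 / ([(1 − (1+r)^−n)/r] × (1+r)) = CHF 422.52

CHF 422.52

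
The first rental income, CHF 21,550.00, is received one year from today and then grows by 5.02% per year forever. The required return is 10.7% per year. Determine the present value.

Periodic rate r = 0.107 per year.
Growing perpetuity (Gordon): PV = PMT₁ / (r − g) = 21,550 / (r − 0.0502) = CHF 379,401.41.

CHF 379,401.41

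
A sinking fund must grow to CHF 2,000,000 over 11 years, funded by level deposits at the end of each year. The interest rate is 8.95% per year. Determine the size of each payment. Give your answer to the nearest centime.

CHF 114,199.26

Level ordinary annuity; solve FV = PMT × [((1+r)^n − 1)/r] for PMT.
Periodic rate r = 0.0895 per year.
With n = 11: PMT = 2,000,000 / ([((1+r)^n − 1)/r]) = CHF 114,199.26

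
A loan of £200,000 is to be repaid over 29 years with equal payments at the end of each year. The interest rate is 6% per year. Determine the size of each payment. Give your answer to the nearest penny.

£14,715.92

Level ordinary annuity; solve PV = PMT × [(1 − (1+r)^−n)/r] for PMT.
Periodic rate r = 0.06 per year.
With n = 29: PMT = 200,000 / ([(1 − (1+r)^−n)/r]) = £14,715.92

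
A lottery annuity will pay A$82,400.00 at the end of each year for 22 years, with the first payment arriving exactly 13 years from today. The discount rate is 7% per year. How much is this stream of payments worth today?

A$404,693.02

Ordinary annuity of 22 payments, first payment at period 13.
Periodic rate r = 0.07 per year.
The ordinary-annuity PV formula values the stream one period before the first payment (period 12); discount that back 12 periods:
PV₀ = 82,400 × [1 − (1+r)^−22] / r × (1+r)^−12 = A$404,693.02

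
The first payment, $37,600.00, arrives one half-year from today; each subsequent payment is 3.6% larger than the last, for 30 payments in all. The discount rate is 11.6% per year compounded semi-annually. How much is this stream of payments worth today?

Periodic rate r = 0.116/2 per half-year; n is counted in half-years.
Growing ordinary annuity: PV = PMT₁ × [1 − ((1+g)/(1+r))^n] / (r − g) = 37,600 × [1 − ((1+0.036)/(1+r))^30] / (r − 0.036) = $799,203.21.

$799,203.21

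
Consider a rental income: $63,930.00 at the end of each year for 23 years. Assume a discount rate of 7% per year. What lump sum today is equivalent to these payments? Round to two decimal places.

$720,630.94

This is an ordinary annuity: 23 payments of $63,930.00 at the end of each year.
Periodic rate r = 0.07 per year.
PV = PMT × [(1 − (1+r)^−n)/r] = 63,930 × [1 − (1+r)^−23] / r = $720,630.94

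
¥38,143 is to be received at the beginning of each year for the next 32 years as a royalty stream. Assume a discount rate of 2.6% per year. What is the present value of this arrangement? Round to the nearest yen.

¥843,158

This is an annuity due: 32 payments of ¥38,143 at the beginning of each year.
Periodic rate r = 0.026 per year.
PV = PMT × [(1 − (1+r)^−n)/r] × (1+r) = 38,143 × [1 − (1+r)^−32] / r × (1+r) = ¥843,158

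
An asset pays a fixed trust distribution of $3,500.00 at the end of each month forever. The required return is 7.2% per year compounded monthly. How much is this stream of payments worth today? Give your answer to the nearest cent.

Periodic rate r = 0.072/12 per month.
Level perpetuity: PV = PMT / r = 3,500 / (0.072/12) = $583,333.33.

$583,333.33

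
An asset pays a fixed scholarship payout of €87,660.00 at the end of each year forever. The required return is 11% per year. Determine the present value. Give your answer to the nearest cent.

€796,909.09

Periodic rate r = 0.11 per year.
Level perpetuity: PV = PMT / r = 87,660 / (0.11) = €796,909.09.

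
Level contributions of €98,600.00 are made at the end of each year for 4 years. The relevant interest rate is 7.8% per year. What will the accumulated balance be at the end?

€442,991.12

This is an ordinary annuity: 4 deposits of €98,600.00 at the end of each year.
Periodic rate r = 0.078 per year.
FV = PMT × [((1+r)^n − 1)/r] = 98,600 × [(1+r)^4 − 1] / r = €442,991.12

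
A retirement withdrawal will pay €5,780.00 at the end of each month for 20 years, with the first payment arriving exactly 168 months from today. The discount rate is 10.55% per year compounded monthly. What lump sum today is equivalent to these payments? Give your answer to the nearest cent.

Ordinary annuity of 240 payments, first payment at period 168.
Periodic rate r = 0.1055/12 per month; n is counted in months.
The ordinary-annuity PV formula values the stream one period before the first payment (period 167); discount that back 167 periods:
PV₀ = 5,780 × [1 − (1+r)^−240] / r × (1+r)^−167 = €133,759.41

€133,759.41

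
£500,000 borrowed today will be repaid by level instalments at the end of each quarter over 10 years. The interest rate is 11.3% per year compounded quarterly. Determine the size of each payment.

Level ordinary annuity; solve PV = PMT × [(1 − (1+r)^−n)/r] for PMT.
Periodic rate r = 0.113/4 per quarter; n is counted in quarters.
With n = 40: PMT = 500,000 / ([(1 − (1+r)^−n)/r]) = £21,023.54

£21,023.54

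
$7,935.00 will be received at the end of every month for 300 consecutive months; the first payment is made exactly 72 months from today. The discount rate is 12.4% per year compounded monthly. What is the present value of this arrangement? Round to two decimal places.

Ordinary annuity of 300 payments, first payment at period 72.
Periodic rate r = 0.124/12 per month; n is counted in months.
The ordinary-annuity PV formula values the stream one period before the first payment (period 71); discount that back 71 periods:
PV₀ = 7,935 × [1 − (1+r)^−300] / r × (1+r)^−71 = $353,155.90

$353,155.90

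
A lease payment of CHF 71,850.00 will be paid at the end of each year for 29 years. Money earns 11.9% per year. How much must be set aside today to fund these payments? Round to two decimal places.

This is an ordinary annuity: 29 payments of CHF 71,850.00 at the end of each year.
Periodic rate r = 0.119 per year.
PV = PMT × [(1 − (1+r)^−n)/r] = 71,850 × [1 − (1+r)^−29] / r = CHF 580,617.85

CHF 580,617.85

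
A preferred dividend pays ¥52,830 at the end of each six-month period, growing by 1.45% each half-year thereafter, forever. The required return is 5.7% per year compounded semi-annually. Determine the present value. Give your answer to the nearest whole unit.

¥3,773,571

Periodic rate r = 0.057/2 per half-year.
Growing perpetuity (Gordon): PV = PMT₁ / (r − g) = 52,830 / (r − 0.0145) = ¥3,773,571.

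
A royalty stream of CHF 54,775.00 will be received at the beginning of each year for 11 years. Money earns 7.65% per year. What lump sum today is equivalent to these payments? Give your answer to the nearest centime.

CHF 428,193.40

This is an annuity due: 11 payments of CHF 54,775.00 at the beginning of each year.
Periodic rate r = 0.0765 per year.
PV = PMT × [(1 − (1+r)^−n)/r] × (1+r) = 54,775 × [1 − (1+r)^−11] / r × (1+r) = CHF 428,193.40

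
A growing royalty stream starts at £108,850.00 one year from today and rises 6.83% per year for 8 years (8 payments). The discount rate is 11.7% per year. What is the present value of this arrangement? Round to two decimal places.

£670,453.17

Periodic rate r = 0.117 per year.
Growing ordinary annuity: PV = PMT₁ × [1 − ((1+g)/(1+r))^n] / (r − g) = 108,850 × [1 − ((1+0.0683)/(1+r))^8] / (r − 0.0683) = £670,453.17.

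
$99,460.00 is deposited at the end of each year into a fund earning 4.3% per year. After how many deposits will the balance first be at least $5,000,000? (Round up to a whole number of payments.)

Periodic rate r = 0.043 per year.
Ordinary annuity FV: 5,000,000 = 99,460 × [((1+r)^n − 1)/r].
(1+r)^n = 1 + 5,000,000 × r / 99,460, so n = ln(1 + 5,000,000·r/99,460) / ln(1+r) = 27.34.
Round up to a whole number of payments: n = 28.

28 payments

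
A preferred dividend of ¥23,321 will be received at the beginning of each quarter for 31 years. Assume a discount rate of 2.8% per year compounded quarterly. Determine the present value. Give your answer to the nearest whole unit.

¥1,942,276

This is an annuity due: 124 payments of ¥23,321 at the beginning of each quarter.
Periodic rate r = 0.028/4 per quarter; n is counted in quarters.
PV = PMT × [(1 − (1+r)^−n)/r] × (1+r) = 23,321 × [1 − (1+r)^−124] / r × (1+r) = ¥1,942,276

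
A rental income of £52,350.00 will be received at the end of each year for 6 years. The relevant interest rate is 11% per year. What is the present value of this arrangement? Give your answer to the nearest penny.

£221,468.66

This is an ordinary annuity: 6 payments of £52,350.00 at the end of each year.
Periodic rate r = 0.11 per year.
PV = PMT × [(1 − (1+r)^−n)/r] = 52,350 × [1 − (1+r)^−6] / r = £221,468.66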